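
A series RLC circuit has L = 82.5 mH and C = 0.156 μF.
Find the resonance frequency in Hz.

Step 1 — Resonance condition Im(Z)=0 gives ω₀ = 1/√(LC).
Step 2 — ω₀ = 1/√(0.0825·1.56e-07) = 8815 rad/s.
Step 3 — f₀ = ω₀/(2π) = 1403 Hz.

f₀ = 1403 Hz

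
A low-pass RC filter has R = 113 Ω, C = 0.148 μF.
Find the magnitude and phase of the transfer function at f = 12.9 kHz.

Step 1 — Angular frequency: ω = 2π·1.29e+04 = 8.105e+04 rad/s.
Step 2 — Transfer function: H(jω) = 1/(1 + jωRC).
Step 3 — Denominator: 1 + jωRC = 1 + j·8.105e+04·113·1.48e-07 = 1 + j1.356.
Step 4 — H = 0.3524 - j0.4777.
Step 5 — Magnitude: |H| = 0.5937 (-4.5 dB); phase: φ = -53.6°.

|H| = 0.5937 (-4.5 dB), φ = -53.6°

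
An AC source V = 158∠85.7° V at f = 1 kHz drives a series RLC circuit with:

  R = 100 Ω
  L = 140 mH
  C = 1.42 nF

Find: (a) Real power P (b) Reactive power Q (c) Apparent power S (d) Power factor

Step 1 — Angular frequency: ω = 2π·f = 2π·1000 = 6283 rad/s.
Step 2 — Component impedances:
  R: Z = R = 100 Ω
  L: Z = jωL = j·6283·0.14 = 0 + j879.6 Ω
  C: Z = 1/(jωC) = -j/(ω·C) = 0 - j1.121e+05 Ω
Step 3 — Series combination: Z_total = R + L + C = 100 - j1.112e+05 Ω = 1.112e+05∠-89.9° Ω.
Step 4 — Source phasor: V = 158∠85.7° V = 11.85 + j157.6 V.
Step 5 — Current: I = V / Z = -0.001417 + j0.0001078 A = 0.001421∠175.6° A.
Step 6 — Complex power: S = V·I* = 0.0002019 - j0.2245 VA.
Step 7 — Real power: P = Re(S) = 0.0002019 W.
Step 8 — Reactive power: Q = Im(S) = -0.2245 VAR.
Step 9 — Apparent power: |S| = 0.2245 VA.
Step 10 — Power factor: PF = P/|S| = 0.0008993 (leading).

(a) P = 0.0002019 W  (b) Q = -0.2245 VAR  (c) S = 0.2245 VA  (d) PF = 0.0008993 (leading)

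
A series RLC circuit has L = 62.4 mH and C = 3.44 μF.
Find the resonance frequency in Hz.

Step 1 — Resonance condition Im(Z)=0 gives ω₀ = 1/√(LC).
Step 2 — ω₀ = 1/√(0.0624·3.44e-06) = 2158 rad/s.
Step 3 — f₀ = ω₀/(2π) = 343.5 Hz.

f₀ = 343.5 Hz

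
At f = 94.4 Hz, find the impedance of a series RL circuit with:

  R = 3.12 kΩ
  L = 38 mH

Step 1 — Angular frequency: ω = 2π·f = 2π·94.4 = 593.1 rad/s.
Step 2 — Component impedances:
  R: Z = R = 3120 Ω
  L: Z = jωL = j·593.1·0.038 = 0 + j22.54 Ω
Step 3 — Series combination: Z_total = R + L = 3120 + j22.54 Ω = 3120∠0.4° Ω.

Z = 3120 + j22.54 Ω = 3120∠0.4° Ω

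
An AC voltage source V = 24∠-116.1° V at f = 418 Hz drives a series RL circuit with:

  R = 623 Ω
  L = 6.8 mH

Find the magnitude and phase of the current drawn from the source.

Step 1 — Angular frequency: ω = 2π·f = 2π·418 = 2626 rad/s.
Step 2 — Component impedances:
  R: Z = R = 623 Ω
  L: Z = jωL = j·2626·0.0068 = 0 + j17.86 Ω
Step 3 — Series combination: Z_total = R + L = 623 + j17.86 Ω = 623.3∠1.6° Ω.
Step 4 — Source phasor: V = 24∠-116.1° V = -10.56 - j21.55 V.
Step 5 — Ohm's law: I = V / Z_total = (-10.56 - j21.55) / (623 + j17.86) = -0.01792 - j0.03408 A.
Step 6 — Convert to polar: |I| = 0.03851 A, ∠I = -117.7°.

I = 0.03851∠-117.7° A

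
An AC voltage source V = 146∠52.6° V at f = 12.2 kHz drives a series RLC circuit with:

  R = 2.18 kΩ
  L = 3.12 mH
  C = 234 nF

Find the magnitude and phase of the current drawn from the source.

Step 1 — Angular frequency: ω = 2π·f = 2π·1.22e+04 = 7.665e+04 rad/s.
Step 2 — Component impedances:
  R: Z = R = 2180 Ω
  L: Z = jωL = j·7.665e+04·0.00312 = 0 + j239.2 Ω
  C: Z = 1/(jωC) = -j/(ω·C) = 0 - j55.75 Ω
Step 3 — Series combination: Z_total = R + L + C = 2180 + j183.4 Ω = 2188∠4.8° Ω.
Step 4 — Source phasor: V = 146∠52.6° V = 88.68 + j116 V.
Step 5 — Ohm's law: I = V / Z_total = (88.68 + j116) / (2180 + j183.4) = 0.04484 + j0.04943 A.
Step 6 — Convert to polar: |I| = 0.06674 A, ∠I = 47.8°.

I = 0.06674∠47.8° A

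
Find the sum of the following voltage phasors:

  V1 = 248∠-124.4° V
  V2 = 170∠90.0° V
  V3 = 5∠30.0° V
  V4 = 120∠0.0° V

Step 1 — Convert each phasor to rectangular form:
  V1 = 248·(cos(-124.4°) + j·sin(-124.4°)) = -140.1 - j204.6 V
  V2 = 170·(cos(90.0°) + j·sin(90.0°)) = 0 + j170 V
  V3 = 5·(cos(30.0°) + j·sin(30.0°)) = 4.33 + j2.5 V
  V4 = 120·(cos(0.0°) + j·sin(0.0°)) = 120 V
Step 2 — Sum components: V_total = -15.78 - j32.13 V.
Step 3 — Convert to polar: |V_total| = 35.79 V, ∠V_total = -116.2°.

V_total = 35.79∠-116.2° V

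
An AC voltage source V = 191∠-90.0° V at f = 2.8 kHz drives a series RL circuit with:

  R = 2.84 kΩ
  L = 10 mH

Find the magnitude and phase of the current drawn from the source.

Step 1 — Angular frequency: ω = 2π·f = 2π·2800 = 1.759e+04 rad/s.
Step 2 — Component impedances:
  R: Z = R = 2840 Ω
  L: Z = jωL = j·1.759e+04·0.01 = 0 + j175.9 Ω
Step 3 — Series combination: Z_total = R + L = 2840 + j175.9 Ω = 2845∠3.5° Ω.
Step 4 — Source phasor: V = 191∠-90.0° V = 0 - j191 V.
Step 5 — Ohm's law: I = V / Z_total = (0 - j191) / (2840 + j175.9) = -0.00415 - j0.067 A.
Step 6 — Convert to polar: |I| = 0.06712 A, ∠I = -93.5°.

I = 0.06712∠-93.5° A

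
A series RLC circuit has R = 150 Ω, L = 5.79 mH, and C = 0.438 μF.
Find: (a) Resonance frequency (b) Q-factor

Step 1 — Resonance condition Im(Z)=0 gives ω₀ = 1/√(LC).
Step 2 — ω₀ = 1/√(0.00579·4.38e-07) = 1.986e+04 rad/s.
Step 3 — f₀ = ω₀/(2π) = 3160 Hz.
Step 4 — Series Q: Q = ω₀L/R = 1.986e+04·0.00579/150 = 0.7665.

(a) f₀ = 3160 Hz  (b) Q = 0.7665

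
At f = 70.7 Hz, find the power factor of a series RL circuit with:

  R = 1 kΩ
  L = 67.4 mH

Step 1 — Angular frequency: ω = 2π·f = 2π·70.7 = 444.2 rad/s.
Step 2 — Component impedances:
  R: Z = R = 1000 Ω
  L: Z = jωL = j·444.2·0.0674 = 0 + j29.94 Ω
Step 3 — Series combination: Z_total = R + L = 1000 + j29.94 Ω = 1000∠1.7° Ω.
Step 4 — Power factor: PF = cos(φ) = Re(Z)/|Z| = 1000/1000.4 = 0.9996.
Step 5 — Type: Im(Z) = 29.94 ⇒ lagging (phase φ = 1.7°).

PF = 0.9996 (lagging, φ = 1.7°)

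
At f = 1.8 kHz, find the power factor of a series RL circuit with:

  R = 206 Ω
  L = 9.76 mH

Step 1 — Angular frequency: ω = 2π·f = 2π·1800 = 1.131e+04 rad/s.
Step 2 — Component impedances:
  R: Z = R = 206 Ω
  L: Z = jωL = j·1.131e+04·0.00976 = 0 + j110.4 Ω
Step 3 — Series combination: Z_total = R + L = 206 + j110.4 Ω = 233.7∠28.2° Ω.
Step 4 — Power factor: PF = cos(φ) = Re(Z)/|Z| = 206/233.71 = 0.8814.
Step 5 — Type: Im(Z) = 110.4 ⇒ lagging (phase φ = 28.2°).

PF = 0.8814 (lagging, φ = 28.2°)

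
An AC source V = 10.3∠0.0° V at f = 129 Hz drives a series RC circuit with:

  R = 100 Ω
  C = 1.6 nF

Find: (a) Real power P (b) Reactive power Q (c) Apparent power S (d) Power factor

Step 1 — Angular frequency: ω = 2π·f = 2π·129 = 810.5 rad/s.
Step 2 — Component impedances:
  R: Z = R = 100 Ω
  C: Z = 1/(jωC) = -j/(ω·C) = 0 - j7.711e+05 Ω
Step 3 — Series combination: Z_total = R + C = 100 - j7.711e+05 Ω = 7.711e+05∠-90.0° Ω.
Step 4 — Source phasor: V = 10.3∠0.0° V = 10.3 V.
Step 5 — Current: I = V / Z = 1.732e-09 + j1.336e-05 A = 1.336e-05∠90.0° A.
Step 6 — Complex power: S = V·I* = 1.784e-08 - j0.0001376 VA.
Step 7 — Real power: P = Re(S) = 1.784e-08 W.
Step 8 — Reactive power: Q = Im(S) = -0.0001376 VAR.
Step 9 — Apparent power: |S| = 0.0001376 VA.
Step 10 — Power factor: PF = P/|S| = 0.0001297 (leading).

(a) P = 1.784e-08 W  (b) Q = -0.0001376 VAR  (c) S = 0.0001376 VA  (d) PF = 0.0001297 (leading)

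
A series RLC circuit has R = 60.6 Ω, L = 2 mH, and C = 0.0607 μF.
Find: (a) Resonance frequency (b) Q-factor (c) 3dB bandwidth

Step 1 — Resonance condition Im(Z)=0 gives ω₀ = 1/√(LC).
Step 2 — ω₀ = 1/√(0.002·6.07e-08) = 9.076e+04 rad/s.
Step 3 — f₀ = ω₀/(2π) = 1.444e+04 Hz.
Step 4 — Series Q: Q = ω₀L/R = 9.076e+04·0.002/60.6 = 2.995.
Step 5 — 3dB bandwidth: Δω = ω₀/Q = 3.03e+04 rad/s; BW = Δω/(2π) = 4822 Hz.

(a) f₀ = 1.444e+04 Hz  (b) Q = 2.995  (c) BW = 4822 Hz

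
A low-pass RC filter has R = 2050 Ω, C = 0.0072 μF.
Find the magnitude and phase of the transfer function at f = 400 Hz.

Step 1 — Angular frequency: ω = 2π·400 = 2513 rad/s.
Step 2 — Transfer function: H(jω) = 1/(1 + jωRC).
Step 3 — Denominator: 1 + jωRC = 1 + j·2513·2050·7.2e-09 = 1 + j0.0371.
Step 4 — H = 0.9986 - j0.03704.
Step 5 — Magnitude: |H| = 0.9993 (-0.0 dB); phase: φ = -2.1°.

|H| = 0.9993 (-0.0 dB), φ = -2.1°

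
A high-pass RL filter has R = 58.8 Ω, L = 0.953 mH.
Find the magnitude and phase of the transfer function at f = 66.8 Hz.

Step 1 — Angular frequency: ω = 2π·66.8 = 419.7 rad/s.
Step 2 — Transfer function: H(jω) = jωL/(R + jωL).
Step 3 — Numerator jωL = j·0.4; denominator R + jωL = 58.8 + j0.4.
Step 4 — H = 4.627e-05 + j0.006802.
Step 5 — Magnitude: |H| = 0.006802 (-43.3 dB); phase: φ = 89.6°.

|H| = 0.006802 (-43.3 dB), φ = 89.6°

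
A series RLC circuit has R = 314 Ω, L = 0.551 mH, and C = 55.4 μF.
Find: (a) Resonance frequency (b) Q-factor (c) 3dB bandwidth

Step 1 — Resonance: ω₀ = 1/√(LC) = 1/√(0.000551·5.54e-05) = 5724 rad/s.
Step 2 — f₀ = ω₀/(2π) = 910.9 Hz.
Step 3 — Series Q: Q = ω₀L/R = 5724·0.000551/314 = 0.01004.
Step 4 — Bandwidth: Δω = ω₀/Q = 5.699e+05 rad/s; BW = Δω/(2π) = 9.07e+04 Hz.

(a) f₀ = 910.9 Hz  (b) Q = 0.01004  (c) BW = 9.07e+04 Hz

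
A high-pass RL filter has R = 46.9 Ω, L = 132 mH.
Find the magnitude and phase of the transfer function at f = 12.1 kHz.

Step 1 — Angular frequency: ω = 2π·1.21e+04 = 7.603e+04 rad/s.
Step 2 — Transfer function: H(jω) = jωL/(R + jωL).
Step 3 — Numerator jωL = j·1.004e+04; denominator R + jωL = 46.9 + j1.004e+04.
Step 4 — H = 1 + j0.004673.
Step 5 — Magnitude: |H| = 1 (-0.0 dB); phase: φ = 0.3°.

|H| = 1 (-0.0 dB), φ = 0.3°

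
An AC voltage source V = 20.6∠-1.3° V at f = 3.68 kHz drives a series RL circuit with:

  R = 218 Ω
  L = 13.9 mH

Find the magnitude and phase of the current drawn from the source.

Step 1 — Angular frequency: ω = 2π·f = 2π·3680 = 2.312e+04 rad/s.
Step 2 — Component impedances:
  R: Z = R = 218 Ω
  L: Z = jωL = j·2.312e+04·0.0139 = 0 + j321.4 Ω
Step 3 — Series combination: Z_total = R + L = 218 + j321.4 Ω = 388.4∠55.9° Ω.
Step 4 — Source phasor: V = 20.6∠-1.3° V = 20.59 - j0.4674 V.
Step 5 — Ohm's law: I = V / Z_total = (20.59 - j0.4674) / (218 + j321.4) = 0.02877 - j0.04456 A.
Step 6 — Convert to polar: |I| = 0.05304 A, ∠I = -57.2°.

I = 0.05304∠-57.2° A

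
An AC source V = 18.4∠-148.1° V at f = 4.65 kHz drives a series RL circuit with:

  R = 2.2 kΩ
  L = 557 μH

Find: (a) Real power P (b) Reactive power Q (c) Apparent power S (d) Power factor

Step 1 — Angular frequency: ω = 2π·f = 2π·4650 = 2.922e+04 rad/s.
Step 2 — Component impedances:
  R: Z = R = 2200 Ω
  L: Z = jωL = j·2.922e+04·0.000557 = 0 + j16.27 Ω
Step 3 — Series combination: Z_total = R + L = 2200 + j16.27 Ω = 2200∠0.4° Ω.
Step 4 — Source phasor: V = 18.4∠-148.1° V = -15.62 - j9.723 V.
Step 5 — Current: I = V / Z = -0.007133 - j0.004367 A = 0.008363∠-148.5° A.
Step 6 — Complex power: S = V·I* = 0.1539 + j0.001138 VA.
Step 7 — Real power: P = Re(S) = 0.1539 W.
Step 8 — Reactive power: Q = Im(S) = 0.001138 VAR.
Step 9 — Apparent power: |S| = 0.1539 VA.
Step 10 — Power factor: PF = P/|S| = 1 (lagging).

(a) P = 0.1539 W  (b) Q = 0.001138 VAR  (c) S = 0.1539 VA  (d) PF = 1 (lagging)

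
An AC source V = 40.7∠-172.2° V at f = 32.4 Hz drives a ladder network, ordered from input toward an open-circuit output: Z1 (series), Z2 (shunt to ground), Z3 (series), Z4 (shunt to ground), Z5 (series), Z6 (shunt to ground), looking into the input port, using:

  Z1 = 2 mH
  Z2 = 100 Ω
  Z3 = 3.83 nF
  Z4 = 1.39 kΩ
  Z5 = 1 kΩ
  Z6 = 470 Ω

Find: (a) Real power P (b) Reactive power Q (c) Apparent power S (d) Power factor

Step 1 — Angular frequency: ω = 2π·f = 2π·32.4 = 203.6 rad/s.
Step 2 — Component impedances:
  Z1: Z = jωL = j·203.6·0.002 = 0 + j0.4072 Ω
  Z2: Z = R = 100 Ω
  Z3: Z = 1/(jωC) = -j/(ω·C) = 0 - j1.283e+06 Ω
  Z4: Z = R = 1390 Ω
  Z5: Z = R = 1000 Ω
  Z6: Z = R = 470 Ω
Step 3 — Ladder network (open output): work backward from the far end, alternating series and parallel combinations. Z_in = 100 + j0.3994 Ω = 100∠0.2° Ω.
Step 4 — Source phasor: V = 40.7∠-172.2° V = -40.32 - j5.524 V.
Step 5 — Current: I = V / Z = -0.4034 - j0.05363 A = 0.407∠-172.4° A.
Step 6 — Complex power: S = V·I* = 16.56 + j0.06615 VA.
Step 7 — Real power: P = Re(S) = 16.56 W.
Step 8 — Reactive power: Q = Im(S) = 0.06615 VAR.
Step 9 — Apparent power: |S| = 16.56 VA.
Step 10 — Power factor: PF = P/|S| = 1 (lagging).

(a) P = 16.56 W  (b) Q = 0.06615 VAR  (c) S = 16.56 VA  (d) PF = 1 (lagging)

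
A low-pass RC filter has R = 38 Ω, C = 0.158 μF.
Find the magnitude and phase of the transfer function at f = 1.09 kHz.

Step 1 — Angular frequency: ω = 2π·1090 = 6849 rad/s.
Step 2 — Transfer function: H(jω) = 1/(1 + jωRC).
Step 3 — Denominator: 1 + jωRC = 1 + j·6849·38·1.58e-07 = 1 + j0.04112.
Step 4 — H = 0.9983 - j0.04105.
Step 5 — Magnitude: |H| = 0.9992 (-0.0 dB); phase: φ = -2.4°.

|H| = 0.9992 (-0.0 dB), φ = -2.4°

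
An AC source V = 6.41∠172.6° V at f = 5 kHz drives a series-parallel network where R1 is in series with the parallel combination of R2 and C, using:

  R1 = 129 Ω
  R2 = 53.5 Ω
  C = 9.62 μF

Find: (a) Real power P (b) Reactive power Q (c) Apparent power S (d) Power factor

Step 1 — Angular frequency: ω = 2π·f = 2π·5000 = 3.142e+04 rad/s.
Step 2 — Component impedances:
  R1: Z = R = 129 Ω
  R2: Z = R = 53.5 Ω
  C: Z = 1/(jωC) = -j/(ω·C) = 0 - j3.309 Ω
Step 3 — Parallel branch: R2 || C = 1/(1/R2 + 1/C) = 0.2039 - j3.296 Ω.
Step 4 — Series with R1: Z_total = R1 + (R2 || C) = 129.2 - j3.296 Ω = 129.2∠-1.5° Ω.
Step 5 — Source phasor: V = 6.41∠172.6° V = -6.357 + j0.8256 V.
Step 6 — Current: I = V / Z = -0.04933 + j0.005131 A = 0.0496∠174.1° A.
Step 7 — Complex power: S = V·I* = 0.3178 - j0.008108 VA.
Step 8 — Real power: P = Re(S) = 0.3178 W.
Step 9 — Reactive power: Q = Im(S) = -0.008108 VAR.
Step 10 — Apparent power: |S| = 0.3179 VA.
Step 11 — Power factor: PF = P/|S| = 0.9997 (leading).

(a) P = 0.3178 W  (b) Q = -0.008108 VAR  (c) S = 0.3179 VA  (d) PF = 0.9997 (leading)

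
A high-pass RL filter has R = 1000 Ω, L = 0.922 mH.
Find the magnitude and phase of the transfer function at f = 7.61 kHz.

Step 1 — Angular frequency: ω = 2π·7610 = 4.782e+04 rad/s.
Step 2 — Transfer function: H(jω) = jωL/(R + jωL).
Step 3 — Numerator jωL = j·44.09; denominator R + jωL = 1000 + j44.09.
Step 4 — H = 0.00194 + j0.044.
Step 5 — Magnitude: |H| = 0.04404 (-27.1 dB); phase: φ = 87.5°.

|H| = 0.04404 (-27.1 dB), φ = 87.5°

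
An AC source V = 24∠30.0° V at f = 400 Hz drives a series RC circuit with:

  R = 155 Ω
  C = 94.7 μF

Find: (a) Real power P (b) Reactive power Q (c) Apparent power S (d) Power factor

Step 1 — Angular frequency: ω = 2π·f = 2π·400 = 2513 rad/s.
Step 2 — Component impedances:
  R: Z = R = 155 Ω
  C: Z = 1/(jωC) = -j/(ω·C) = 0 - j4.202 Ω
Step 3 — Series combination: Z_total = R + C = 155 - j4.202 Ω = 155.1∠-1.6° Ω.
Step 4 — Source phasor: V = 24∠30.0° V = 20.78 + j12 V.
Step 5 — Current: I = V / Z = 0.1319 + j0.08099 A = 0.1548∠31.6° A.
Step 6 — Complex power: S = V·I* = 3.713 - j0.1007 VA.
Step 7 — Real power: P = Re(S) = 3.713 W.
Step 8 — Reactive power: Q = Im(S) = -0.1007 VAR.
Step 9 — Apparent power: |S| = 3.715 VA.
Step 10 — Power factor: PF = P/|S| = 0.9996 (leading).

(a) P = 3.713 W  (b) Q = -0.1007 VAR  (c) S = 3.715 VA  (d) PF = 0.9996 (leading)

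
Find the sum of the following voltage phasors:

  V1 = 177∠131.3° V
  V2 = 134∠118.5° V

Step 1 — Convert each phasor to rectangular form:
  V1 = 177·(cos(131.3°) + j·sin(131.3°)) = -116.8 + j133 V
  V2 = 134·(cos(118.5°) + j·sin(118.5°)) = -63.94 + j117.8 V
Step 2 — Sum components: V_total = -180.8 + j250.7 V.
Step 3 — Convert to polar: |V_total| = 309.1 V, ∠V_total = 125.8°.

V_total = 309.1∠125.8° V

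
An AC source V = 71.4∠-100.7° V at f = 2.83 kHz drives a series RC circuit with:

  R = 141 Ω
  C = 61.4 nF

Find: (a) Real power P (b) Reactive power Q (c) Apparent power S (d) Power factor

Step 1 — Angular frequency: ω = 2π·f = 2π·2830 = 1.778e+04 rad/s.
Step 2 — Component impedances:
  R: Z = R = 141 Ω
  C: Z = 1/(jωC) = -j/(ω·C) = 0 - j915.9 Ω
Step 3 — Series combination: Z_total = R + C = 141 - j915.9 Ω = 926.7∠-81.2° Ω.
Step 4 — Source phasor: V = 71.4∠-100.7° V = -13.26 - j70.16 V.
Step 5 — Current: I = V / Z = 0.07265 - j0.02566 A = 0.07705∠-19.5° A.
Step 6 — Complex power: S = V·I* = 0.837 - j5.437 VA.
Step 7 — Real power: P = Re(S) = 0.837 W.
Step 8 — Reactive power: Q = Im(S) = -5.437 VAR.
Step 9 — Apparent power: |S| = 5.501 VA.
Step 10 — Power factor: PF = P/|S| = 0.1521 (leading).

(a) P = 0.837 W  (b) Q = -5.437 VAR  (c) S = 5.501 VA  (d) PF = 0.1521 (leading)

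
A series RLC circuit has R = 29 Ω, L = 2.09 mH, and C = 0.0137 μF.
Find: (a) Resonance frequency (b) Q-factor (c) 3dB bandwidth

Step 1 — Resonance: ω₀ = 1/√(LC) = 1/√(0.00209·1.37e-08) = 1.869e+05 rad/s.
Step 2 — f₀ = ω₀/(2π) = 2.974e+04 Hz.
Step 3 — Series Q: Q = ω₀L/R = 1.869e+05·0.00209/29 = 13.47.
Step 4 — Bandwidth: Δω = ω₀/Q = 1.388e+04 rad/s; BW = Δω/(2π) = 2208 Hz.

(a) f₀ = 2.974e+04 Hz  (b) Q = 13.47  (c) BW = 2208 Hz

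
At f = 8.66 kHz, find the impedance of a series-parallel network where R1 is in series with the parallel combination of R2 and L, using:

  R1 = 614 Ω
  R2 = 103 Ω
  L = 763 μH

Step 1 — Angular frequency: ω = 2π·f = 2π·8660 = 5.441e+04 rad/s.
Step 2 — Component impedances:
  R1: Z = R = 614 Ω
  R2: Z = R = 103 Ω
  L: Z = jωL = j·5.441e+04·0.000763 = 0 + j41.52 Ω
Step 3 — Parallel branch: R2 || L = 1/(1/R2 + 1/L) = 14.4 + j35.71 Ω.
Step 4 — Series with R1: Z_total = R1 + (R2 || L) = 628.4 + j35.71 Ω = 629.4∠3.3° Ω.

Z = 628.4 + j35.71 Ω = 629.4∠3.3° Ω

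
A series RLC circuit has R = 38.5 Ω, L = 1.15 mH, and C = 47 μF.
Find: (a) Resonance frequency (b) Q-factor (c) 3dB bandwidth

Step 1 — Resonance: ω₀ = 1/√(LC) = 1/√(0.00115·4.7e-05) = 4301 rad/s.
Step 2 — f₀ = ω₀/(2π) = 684.6 Hz.
Step 3 — Series Q: Q = ω₀L/R = 4301·0.00115/38.5 = 0.1285.
Step 4 — Bandwidth: Δω = ω₀/Q = 3.348e+04 rad/s; BW = Δω/(2π) = 5328 Hz.

(a) f₀ = 684.6 Hz  (b) Q = 0.1285  (c) BW = 5328 Hz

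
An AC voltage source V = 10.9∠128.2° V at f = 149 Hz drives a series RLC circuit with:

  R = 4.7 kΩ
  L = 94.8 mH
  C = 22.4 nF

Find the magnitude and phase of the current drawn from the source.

Step 1 — Angular frequency: ω = 2π·f = 2π·149 = 936.2 rad/s.
Step 2 — Component impedances:
  R: Z = R = 4700 Ω
  L: Z = jωL = j·936.2·0.0948 = 0 + j88.75 Ω
  C: Z = 1/(jωC) = -j/(ω·C) = 0 - j4.769e+04 Ω
Step 3 — Series combination: Z_total = R + L + C = 4700 - j4.76e+04 Ω = 4.783e+04∠-84.4° Ω.
Step 4 — Source phasor: V = 10.9∠128.2° V = -6.741 + j8.566 V.
Step 5 — Ohm's law: I = V / Z_total = (-6.741 + j8.566) / (4700 - j4.76e+04) = -0.0001921 - j0.0001227 A.
Step 6 — Convert to polar: |I| = 0.0002279 A, ∠I = -147.4°.

I = 0.0002279∠-147.4° A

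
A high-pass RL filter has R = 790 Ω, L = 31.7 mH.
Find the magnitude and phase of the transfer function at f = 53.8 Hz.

Step 1 — Angular frequency: ω = 2π·53.8 = 338 rad/s.
Step 2 — Transfer function: H(jω) = jωL/(R + jωL).
Step 3 — Numerator jωL = j·10.72; denominator R + jωL = 790 + j10.72.
Step 4 — H = 0.000184 + j0.01356.
Step 5 — Magnitude: |H| = 0.01356 (-37.4 dB); phase: φ = 89.2°.

|H| = 0.01356 (-37.4 dB), φ = 89.2°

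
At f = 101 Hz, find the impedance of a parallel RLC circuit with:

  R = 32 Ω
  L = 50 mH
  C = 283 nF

Step 1 — Angular frequency: ω = 2π·f = 2π·101 = 634.6 rad/s.
Step 2 — Component impedances:
  R: Z = R = 32 Ω
  L: Z = jωL = j·634.6·0.05 = 0 + j31.73 Ω
  C: Z = 1/(jωC) = -j/(ω·C) = 0 - j5568 Ω
Step 3 — Parallel combination: 1/Z_total = 1/R + 1/L + 1/C; Z_total = 15.96 + j16 Ω = 22.6∠45.1° Ω.

Z = 15.96 + j16 Ω = 22.6∠45.1° Ω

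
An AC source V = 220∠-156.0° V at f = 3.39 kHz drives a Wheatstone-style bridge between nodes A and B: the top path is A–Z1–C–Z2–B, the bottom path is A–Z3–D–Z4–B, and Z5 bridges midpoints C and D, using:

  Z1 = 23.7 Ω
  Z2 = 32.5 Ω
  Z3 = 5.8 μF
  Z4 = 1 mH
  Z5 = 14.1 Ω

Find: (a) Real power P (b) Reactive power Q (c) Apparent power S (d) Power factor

Step 1 — Angular frequency: ω = 2π·f = 2π·3390 = 2.13e+04 rad/s.
Step 2 — Component impedances:
  Z1: Z = R = 23.7 Ω
  Z2: Z = R = 32.5 Ω
  Z3: Z = 1/(jωC) = -j/(ω·C) = 0 - j8.095 Ω
  Z4: Z = jωL = j·2.13e+04·0.001 = 0 + j21.3 Ω
  Z5: Z = R = 14.1 Ω
Step 3 — Bridge requires nodal analysis (the Z5 bridge couples midpoints C and D, so the two paths cannot be reduced to a simple series/parallel combination). Setting node B to ground and injecting 1 A at node A, the 3-node admittance system at A, C, D solves to V_A = Z_AB = 8.029 + j9.913 Ω = 12.76∠51.0° Ω.
Step 4 — Source phasor: V = 220∠-156.0° V = -201 - j89.48 V.
Step 5 — Current: I = V / Z = -15.37 + j7.827 A = 17.25∠153.0° A.
Step 6 — Complex power: S = V·I* = 2388 + j2948 VA.
Step 7 — Real power: P = Re(S) = 2388 W.
Step 8 — Reactive power: Q = Im(S) = 2948 VAR.
Step 9 — Apparent power: |S| = 3794 VA.
Step 10 — Power factor: PF = P/|S| = 0.6294 (lagging).

(a) P = 2388 W  (b) Q = 2948 VAR  (c) S = 3794 VA  (d) PF = 0.6294 (lagging)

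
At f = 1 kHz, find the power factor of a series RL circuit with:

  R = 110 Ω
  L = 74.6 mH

Step 1 — Angular frequency: ω = 2π·f = 2π·1000 = 6283 rad/s.
Step 2 — Component impedances:
  R: Z = R = 110 Ω
  L: Z = jωL = j·6283·0.0746 = 0 + j468.7 Ω
Step 3 — Series combination: Z_total = R + L = 110 + j468.7 Ω = 481.5∠76.8° Ω.
Step 4 — Power factor: PF = cos(φ) = Re(Z)/|Z| = 110/481.5 = 0.2285.
Step 5 — Type: Im(Z) = 468.7 ⇒ lagging (phase φ = 76.8°).

PF = 0.2285 (lagging, φ = 76.8°)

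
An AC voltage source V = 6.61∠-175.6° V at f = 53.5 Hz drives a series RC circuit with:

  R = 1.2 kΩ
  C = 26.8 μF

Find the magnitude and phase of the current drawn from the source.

Step 1 — Angular frequency: ω = 2π·f = 2π·53.5 = 336.2 rad/s.
Step 2 — Component impedances:
  R: Z = R = 1200 Ω
  C: Z = 1/(jωC) = -j/(ω·C) = 0 - j111 Ω
Step 3 — Series combination: Z_total = R + C = 1200 - j111 Ω = 1205∠-5.3° Ω.
Step 4 — Source phasor: V = 6.61∠-175.6° V = -6.591 - j0.5071 V.
Step 5 — Ohm's law: I = V / Z_total = (-6.591 - j0.5071) / (1200 - j111) = -0.005407 - j0.0009227 A.
Step 6 — Convert to polar: |I| = 0.005485 A, ∠I = -170.3°.

I = 0.005485∠-170.3° A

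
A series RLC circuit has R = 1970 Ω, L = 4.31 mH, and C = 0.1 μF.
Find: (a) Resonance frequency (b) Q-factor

Step 1 — Resonance condition Im(Z)=0 gives ω₀ = 1/√(LC).
Step 2 — ω₀ = 1/√(0.00431·1e-07) = 4.817e+04 rad/s.
Step 3 — f₀ = ω₀/(2π) = 7666 Hz.
Step 4 — Series Q: Q = ω₀L/R = 4.817e+04·0.00431/1970 = 0.1054.

(a) f₀ = 7666 Hz  (b) Q = 0.1054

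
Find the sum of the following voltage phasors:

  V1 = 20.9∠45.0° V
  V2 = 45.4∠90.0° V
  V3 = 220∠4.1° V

Step 1 — Convert each phasor to rectangular form:
  V1 = 20.9·(cos(45.0°) + j·sin(45.0°)) = 14.78 + j14.78 V
  V2 = 45.4·(cos(90.0°) + j·sin(90.0°)) = 0 + j45.4 V
  V3 = 220·(cos(4.1°) + j·sin(4.1°)) = 219.4 + j15.73 V
Step 2 — Sum components: V_total = 234.2 + j75.91 V.
Step 3 — Convert to polar: |V_total| = 246.2 V, ∠V_total = 18.0°.

V_total = 246.2∠18.0° V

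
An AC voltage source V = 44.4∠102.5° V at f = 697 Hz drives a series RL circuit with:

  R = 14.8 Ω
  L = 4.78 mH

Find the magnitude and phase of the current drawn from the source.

Step 1 — Angular frequency: ω = 2π·f = 2π·697 = 4379 rad/s.
Step 2 — Component impedances:
  R: Z = R = 14.8 Ω
  L: Z = jωL = j·4379·0.00478 = 0 + j20.93 Ω
Step 3 — Series combination: Z_total = R + L = 14.8 + j20.93 Ω = 25.64∠54.7° Ω.
Step 4 — Source phasor: V = 44.4∠102.5° V = -9.61 + j43.35 V.
Step 5 — Ohm's law: I = V / Z_total = (-9.61 + j43.35) / (14.8 + j20.93) = 1.164 + j1.282 A.
Step 6 — Convert to polar: |I| = 1.732 A, ∠I = 47.8°.

I = 1.732∠47.8° A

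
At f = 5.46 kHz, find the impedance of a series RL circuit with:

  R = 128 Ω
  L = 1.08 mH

Step 1 — Angular frequency: ω = 2π·f = 2π·5460 = 3.431e+04 rad/s.
Step 2 — Component impedances:
  R: Z = R = 128 Ω
  L: Z = jωL = j·3.431e+04·0.00108 = 0 + j37.05 Ω
Step 3 — Series combination: Z_total = R + L = 128 + j37.05 Ω = 133.3∠16.1° Ω.

Z = 128 + j37.05 Ω = 133.3∠16.1° Ω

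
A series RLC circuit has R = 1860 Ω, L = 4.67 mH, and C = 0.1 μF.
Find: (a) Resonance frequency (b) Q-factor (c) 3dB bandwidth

Step 1 — Resonance: ω₀ = 1/√(LC) = 1/√(0.00467·1e-07) = 4.627e+04 rad/s.
Step 2 — f₀ = ω₀/(2π) = 7365 Hz.
Step 3 — Series Q: Q = ω₀L/R = 4.627e+04·0.00467/1860 = 0.1162.
Step 4 — Bandwidth: Δω = ω₀/Q = 3.983e+05 rad/s; BW = Δω/(2π) = 6.339e+04 Hz.

(a) f₀ = 7365 Hz  (b) Q = 0.1162  (c) BW = 6.339e+04 Hz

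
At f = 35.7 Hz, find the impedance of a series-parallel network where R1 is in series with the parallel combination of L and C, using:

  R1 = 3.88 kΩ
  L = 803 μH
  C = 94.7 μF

Step 1 — Angular frequency: ω = 2π·f = 2π·35.7 = 224.3 rad/s.
Step 2 — Component impedances:
  R1: Z = R = 3880 Ω
  L: Z = jωL = j·224.3·0.000803 = 0 + j0.1801 Ω
  C: Z = 1/(jωC) = -j/(ω·C) = 0 - j47.08 Ω
Step 3 — Parallel branch: L || C = 1/(1/L + 1/C) = 0 + j0.1808 Ω.
Step 4 — Series with R1: Z_total = R1 + (L || C) = 3880 + j0.1808 Ω = 3880∠0.0° Ω.

Z = 3880 + j0.1808 Ω = 3880∠0.0° Ω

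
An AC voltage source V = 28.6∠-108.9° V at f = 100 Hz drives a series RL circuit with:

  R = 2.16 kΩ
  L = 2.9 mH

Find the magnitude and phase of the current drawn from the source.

Step 1 — Angular frequency: ω = 2π·f = 2π·100 = 628.3 rad/s.
Step 2 — Component impedances:
  R: Z = R = 2160 Ω
  L: Z = jωL = j·628.3·0.0029 = 0 + j1.822 Ω
Step 3 — Series combination: Z_total = R + L = 2160 + j1.822 Ω = 2160∠0.0° Ω.
Step 4 — Source phasor: V = 28.6∠-108.9° V = -9.264 - j27.06 V.
Step 5 — Ohm's law: I = V / Z_total = (-9.264 - j27.06) / (2160 + j1.822) = -0.004299 - j0.01252 A.
Step 6 — Convert to polar: |I| = 0.01324 A, ∠I = -108.9°.

I = 0.01324∠-108.9° A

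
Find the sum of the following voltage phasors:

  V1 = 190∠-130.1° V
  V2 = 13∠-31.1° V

Step 1 — Convert each phasor to rectangular form:
  V1 = 190·(cos(-130.1°) + j·sin(-130.1°)) = -122.4 - j145.3 V
  V2 = 13·(cos(-31.1°) + j·sin(-31.1°)) = 11.13 - j6.715 V
Step 2 — Sum components: V_total = -111.3 - j152 V.
Step 3 — Convert to polar: |V_total| = 188.4 V, ∠V_total = -126.2°.

V_total = 188.4∠-126.2° V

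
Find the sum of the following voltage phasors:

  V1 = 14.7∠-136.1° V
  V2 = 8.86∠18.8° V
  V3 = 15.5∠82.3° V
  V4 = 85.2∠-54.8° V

Step 1 — Convert each phasor to rectangular form:
  V1 = 14.7·(cos(-136.1°) + j·sin(-136.1°)) = -10.59 - j10.19 V
  V2 = 8.86·(cos(18.8°) + j·sin(18.8°)) = 8.387 + j2.855 V
  V3 = 15.5·(cos(82.3°) + j·sin(82.3°)) = 2.077 + j15.36 V
  V4 = 85.2·(cos(-54.8°) + j·sin(-54.8°)) = 49.11 - j69.62 V
Step 2 — Sum components: V_total = 48.98 - j61.6 V.
Step 3 — Convert to polar: |V_total| = 78.7 V, ∠V_total = -51.5°.

V_total = 78.7∠-51.5° V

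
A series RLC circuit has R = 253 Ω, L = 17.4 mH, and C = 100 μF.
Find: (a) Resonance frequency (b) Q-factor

Step 1 — Resonance condition Im(Z)=0 gives ω₀ = 1/√(LC).
Step 2 — ω₀ = 1/√(0.0174·0.0001) = 758.1 rad/s.
Step 3 — f₀ = ω₀/(2π) = 120.7 Hz.
Step 4 — Series Q: Q = ω₀L/R = 758.1·0.0174/253 = 0.05214.

(a) f₀ = 120.7 Hz  (b) Q = 0.05214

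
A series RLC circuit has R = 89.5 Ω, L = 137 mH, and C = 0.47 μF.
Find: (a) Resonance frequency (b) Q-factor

Step 1 — Resonance condition Im(Z)=0 gives ω₀ = 1/√(LC).
Step 2 — ω₀ = 1/√(0.137·4.7e-07) = 3941 rad/s.
Step 3 — f₀ = ω₀/(2π) = 627.2 Hz.
Step 4 — Series Q: Q = ω₀L/R = 3941·0.137/89.5 = 6.032.

(a) f₀ = 627.2 Hz  (b) Q = 6.032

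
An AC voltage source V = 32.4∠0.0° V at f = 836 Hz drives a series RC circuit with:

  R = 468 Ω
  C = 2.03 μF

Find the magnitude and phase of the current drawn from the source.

Step 1 — Angular frequency: ω = 2π·f = 2π·836 = 5253 rad/s.
Step 2 — Component impedances:
  R: Z = R = 468 Ω
  C: Z = 1/(jωC) = -j/(ω·C) = 0 - j93.78 Ω
Step 3 — Series combination: Z_total = R + C = 468 - j93.78 Ω = 477.3∠-11.3° Ω.
Step 4 — Source phasor: V = 32.4∠0.0° V = 32.4 V.
Step 5 — Ohm's law: I = V / Z_total = (32.4) / (468 - j93.78) = 0.06656 + j0.01334 A.
Step 6 — Convert to polar: |I| = 0.06788 A, ∠I = 11.3°.

I = 0.06788∠11.3° A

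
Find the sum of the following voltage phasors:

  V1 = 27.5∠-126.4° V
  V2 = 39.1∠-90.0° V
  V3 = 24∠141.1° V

Step 1 — Convert each phasor to rectangular form:
  V1 = 27.5·(cos(-126.4°) + j·sin(-126.4°)) = -16.32 - j22.13 V
  V2 = 39.1·(cos(-90.0°) + j·sin(-90.0°)) = 0 - j39.1 V
  V3 = 24·(cos(141.1°) + j·sin(141.1°)) = -18.68 + j15.07 V
Step 2 — Sum components: V_total = -35 - j46.16 V.
Step 3 — Convert to polar: |V_total| = 57.93 V, ∠V_total = -127.2°.

V_total = 57.93∠-127.2° V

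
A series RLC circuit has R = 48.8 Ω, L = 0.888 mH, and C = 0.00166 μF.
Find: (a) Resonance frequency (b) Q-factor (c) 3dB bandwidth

Step 1 — Resonance: ω₀ = 1/√(LC) = 1/√(0.000888·1.66e-09) = 8.236e+05 rad/s.
Step 2 — f₀ = ω₀/(2π) = 1.311e+05 Hz.
Step 3 — Series Q: Q = ω₀L/R = 8.236e+05·0.000888/48.8 = 14.99.
Step 4 — Bandwidth: Δω = ω₀/Q = 5.495e+04 rad/s; BW = Δω/(2π) = 8746 Hz.

(a) f₀ = 1.311e+05 Hz  (b) Q = 14.99  (c) BW = 8746 Hz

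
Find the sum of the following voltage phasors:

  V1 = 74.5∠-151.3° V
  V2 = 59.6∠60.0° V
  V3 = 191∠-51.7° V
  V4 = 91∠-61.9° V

Step 1 — Convert each phasor to rectangular form:
  V1 = 74.5·(cos(-151.3°) + j·sin(-151.3°)) = -65.35 - j35.78 V
  V2 = 59.6·(cos(60.0°) + j·sin(60.0°)) = 29.8 + j51.62 V
  V3 = 191·(cos(-51.7°) + j·sin(-51.7°)) = 118.4 - j149.9 V
  V4 = 91·(cos(-61.9°) + j·sin(-61.9°)) = 42.86 - j80.27 V
Step 2 — Sum components: V_total = 125.7 - j214.3 V.
Step 3 — Convert to polar: |V_total| = 248.5 V, ∠V_total = -59.6°.

V_total = 248.5∠-59.6° V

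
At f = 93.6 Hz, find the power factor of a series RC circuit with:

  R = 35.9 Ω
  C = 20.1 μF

Step 1 — Angular frequency: ω = 2π·f = 2π·93.6 = 588.1 rad/s.
Step 2 — Component impedances:
  R: Z = R = 35.9 Ω
  C: Z = 1/(jωC) = -j/(ω·C) = 0 - j84.6 Ω
Step 3 — Series combination: Z_total = R + C = 35.9 - j84.6 Ω = 91.9∠-67.0° Ω.
Step 4 — Power factor: PF = cos(φ) = Re(Z)/|Z| = 35.9/91.898 = 0.3907.
Step 5 — Type: Im(Z) = -84.6 ⇒ leading (phase φ = -67.0°).

PF = 0.3907 (leading, φ = -67.0°)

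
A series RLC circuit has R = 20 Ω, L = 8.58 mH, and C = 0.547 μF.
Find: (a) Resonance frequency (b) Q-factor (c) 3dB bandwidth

Step 1 — Resonance condition Im(Z)=0 gives ω₀ = 1/√(LC).
Step 2 — ω₀ = 1/√(0.00858·5.47e-07) = 1.46e+04 rad/s.
Step 3 — f₀ = ω₀/(2π) = 2323 Hz.
Step 4 — Series Q: Q = ω₀L/R = 1.46e+04·0.00858/20 = 6.262.
Step 5 — 3dB bandwidth: Δω = ω₀/Q = 2331 rad/s; BW = Δω/(2π) = 371 Hz.

(a) f₀ = 2323 Hz  (b) Q = 6.262  (c) BW = 371 Hz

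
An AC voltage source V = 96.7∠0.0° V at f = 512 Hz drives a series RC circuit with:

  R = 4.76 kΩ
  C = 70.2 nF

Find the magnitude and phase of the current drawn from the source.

Step 1 — Angular frequency: ω = 2π·f = 2π·512 = 3217 rad/s.
Step 2 — Component impedances:
  R: Z = R = 4760 Ω
  C: Z = 1/(jωC) = -j/(ω·C) = 0 - j4428 Ω
Step 3 — Series combination: Z_total = R + C = 4760 - j4428 Ω = 6501∠-42.9° Ω.
Step 4 — Source phasor: V = 96.7∠0.0° V = 96.7 V.
Step 5 — Ohm's law: I = V / Z_total = (96.7) / (4760 - j4428) = 0.01089 + j0.01013 A.
Step 6 — Convert to polar: |I| = 0.01487 A, ∠I = 42.9°.

I = 0.01487∠42.9° A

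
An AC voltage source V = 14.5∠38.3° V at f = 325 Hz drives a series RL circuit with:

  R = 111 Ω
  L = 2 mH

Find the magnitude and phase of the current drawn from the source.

Step 1 — Angular frequency: ω = 2π·f = 2π·325 = 2042 rad/s.
Step 2 — Component impedances:
  R: Z = R = 111 Ω
  L: Z = jωL = j·2042·0.002 = 0 + j4.084 Ω
Step 3 — Series combination: Z_total = R + L = 111 + j4.084 Ω = 111.1∠2.1° Ω.
Step 4 — Source phasor: V = 14.5∠38.3° V = 11.38 + j8.987 V.
Step 5 — Ohm's law: I = V / Z_total = (11.38 + j8.987) / (111 + j4.084) = 0.1054 + j0.07709 A.
Step 6 — Convert to polar: |I| = 0.1305 A, ∠I = 36.2°.

I = 0.1305∠36.2° A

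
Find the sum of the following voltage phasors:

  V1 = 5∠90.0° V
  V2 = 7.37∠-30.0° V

Step 1 — Convert each phasor to rectangular form:
  V1 = 5·(cos(90.0°) + j·sin(90.0°)) = 0 + j5 V
  V2 = 7.37·(cos(-30.0°) + j·sin(-30.0°)) = 6.383 - j3.685 V
Step 2 — Sum components: V_total = 6.383 + j1.315 V.
Step 3 — Convert to polar: |V_total| = 6.517 V, ∠V_total = 11.6°.

V_total = 6.517∠11.6° V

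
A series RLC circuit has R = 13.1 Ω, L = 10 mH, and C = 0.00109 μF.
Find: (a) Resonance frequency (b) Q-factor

Step 1 — Resonance condition Im(Z)=0 gives ω₀ = 1/√(LC).
Step 2 — ω₀ = 1/√(0.01·1.09e-09) = 3.029e+05 rad/s.
Step 3 — f₀ = ω₀/(2π) = 4.821e+04 Hz.
Step 4 — Series Q: Q = ω₀L/R = 3.029e+05·0.01/13.1 = 231.2.

(a) f₀ = 4.821e+04 Hz  (b) Q = 231.2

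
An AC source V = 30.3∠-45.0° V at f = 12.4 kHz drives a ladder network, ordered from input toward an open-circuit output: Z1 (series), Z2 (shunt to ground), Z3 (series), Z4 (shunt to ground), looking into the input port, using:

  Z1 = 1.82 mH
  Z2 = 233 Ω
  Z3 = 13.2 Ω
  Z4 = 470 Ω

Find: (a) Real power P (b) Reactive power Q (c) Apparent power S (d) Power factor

Step 1 — Angular frequency: ω = 2π·f = 2π·1.24e+04 = 7.791e+04 rad/s.
Step 2 — Component impedances:
  Z1: Z = jωL = j·7.791e+04·0.00182 = 0 + j141.8 Ω
  Z2: Z = R = 233 Ω
  Z3: Z = R = 13.2 Ω
  Z4: Z = R = 470 Ω
Step 3 — Ladder network (open output): work backward from the far end, alternating series and parallel combinations. Z_in = 157.2 + j141.8 Ω = 211.7∠42.1° Ω.
Step 4 — Source phasor: V = 30.3∠-45.0° V = 21.43 - j21.43 V.
Step 5 — Current: I = V / Z = 0.007362 - j0.1429 A = 0.1431∠-87.1° A.
Step 6 — Complex power: S = V·I* = 3.22 + j2.905 VA.
Step 7 — Real power: P = Re(S) = 3.22 W.
Step 8 — Reactive power: Q = Im(S) = 2.905 VAR.
Step 9 — Apparent power: |S| = 4.337 VA.
Step 10 — Power factor: PF = P/|S| = 0.7425 (lagging).

(a) P = 3.22 W  (b) Q = 2.905 VAR  (c) S = 4.337 VA  (d) PF = 0.7425 (lagging)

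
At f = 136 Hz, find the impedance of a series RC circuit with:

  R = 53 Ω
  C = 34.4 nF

Step 1 — Angular frequency: ω = 2π·f = 2π·136 = 854.5 rad/s.
Step 2 — Component impedances:
  R: Z = R = 53 Ω
  C: Z = 1/(jωC) = -j/(ω·C) = 0 - j3.402e+04 Ω
Step 3 — Series combination: Z_total = R + C = 53 - j3.402e+04 Ω = 3.402e+04∠-89.9° Ω.

Z = 53 - j3.402e+04 Ω = 3.402e+04∠-89.9° Ω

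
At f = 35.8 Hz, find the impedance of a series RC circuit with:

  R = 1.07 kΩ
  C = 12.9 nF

Step 1 — Angular frequency: ω = 2π·f = 2π·35.8 = 224.9 rad/s.
Step 2 — Component impedances:
  R: Z = R = 1070 Ω
  C: Z = 1/(jωC) = -j/(ω·C) = 0 - j3.446e+05 Ω
Step 3 — Series combination: Z_total = R + C = 1070 - j3.446e+05 Ω = 3.446e+05∠-89.8° Ω.

Z = 1070 - j3.446e+05 Ω = 3.446e+05∠-89.8° Ω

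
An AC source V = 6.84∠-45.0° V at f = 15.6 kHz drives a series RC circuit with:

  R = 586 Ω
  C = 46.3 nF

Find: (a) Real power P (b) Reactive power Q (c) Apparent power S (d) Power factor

Step 1 — Angular frequency: ω = 2π·f = 2π·1.56e+04 = 9.802e+04 rad/s.
Step 2 — Component impedances:
  R: Z = R = 586 Ω
  C: Z = 1/(jωC) = -j/(ω·C) = 0 - j220.4 Ω
Step 3 — Series combination: Z_total = R + C = 586 - j220.4 Ω = 626.1∠-20.6° Ω.
Step 4 — Source phasor: V = 6.84∠-45.0° V = 4.837 - j4.837 V.
Step 5 — Current: I = V / Z = 0.00995 - j0.004512 A = 0.01093∠-24.4° A.
Step 6 — Complex power: S = V·I* = 0.06995 - j0.0263 VA.
Step 7 — Real power: P = Re(S) = 0.06995 W.
Step 8 — Reactive power: Q = Im(S) = -0.0263 VAR.
Step 9 — Apparent power: |S| = 0.07473 VA.
Step 10 — Power factor: PF = P/|S| = 0.936 (leading).

(a) P = 0.06995 W  (b) Q = -0.0263 VAR  (c) S = 0.07473 VA  (d) PF = 0.936 (leading)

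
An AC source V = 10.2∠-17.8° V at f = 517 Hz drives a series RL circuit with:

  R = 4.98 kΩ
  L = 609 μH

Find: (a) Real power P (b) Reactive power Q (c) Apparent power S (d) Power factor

Step 1 — Angular frequency: ω = 2π·f = 2π·517 = 3248 rad/s.
Step 2 — Component impedances:
  R: Z = R = 4980 Ω
  L: Z = jωL = j·3248·0.000609 = 0 + j1.978 Ω
Step 3 — Series combination: Z_total = R + L = 4980 + j1.978 Ω = 4980∠0.0° Ω.
Step 4 — Source phasor: V = 10.2∠-17.8° V = 9.712 - j3.118 V.
Step 5 — Current: I = V / Z = 0.00195 - j0.0006269 A = 0.002048∠-17.8° A.
Step 6 — Complex power: S = V·I* = 0.02089 + j8.299e-06 VA.
Step 7 — Real power: P = Re(S) = 0.02089 W.
Step 8 — Reactive power: Q = Im(S) = 8.299e-06 VAR.
Step 9 — Apparent power: |S| = 0.02089 VA.
Step 10 — Power factor: PF = P/|S| = 1 (lagging).

(a) P = 0.02089 W  (b) Q = 8.299e-06 VAR  (c) S = 0.02089 VA  (d) PF = 1 (lagging)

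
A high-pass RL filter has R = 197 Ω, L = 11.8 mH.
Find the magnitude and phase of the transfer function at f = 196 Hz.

Step 1 — Angular frequency: ω = 2π·196 = 1232 rad/s.
Step 2 — Transfer function: H(jω) = jωL/(R + jωL).
Step 3 — Numerator jωL = j·14.53; denominator R + jωL = 197 + j14.53.
Step 4 — H = 0.005412 + j0.07337.
Step 5 — Magnitude: |H| = 0.07357 (-22.7 dB); phase: φ = 85.8°.

|H| = 0.07357 (-22.7 dB), φ = 85.8°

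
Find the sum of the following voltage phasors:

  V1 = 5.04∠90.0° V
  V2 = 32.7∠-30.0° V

Step 1 — Convert each phasor to rectangular form:
  V1 = 5.04·(cos(90.0°) + j·sin(90.0°)) = 0 + j5.04 V
  V2 = 32.7·(cos(-30.0°) + j·sin(-30.0°)) = 28.32 - j16.35 V
Step 2 — Sum components: V_total = 28.32 - j11.31 V.
Step 3 — Convert to polar: |V_total| = 30.49 V, ∠V_total = -21.8°.

V_total = 30.49∠-21.8° V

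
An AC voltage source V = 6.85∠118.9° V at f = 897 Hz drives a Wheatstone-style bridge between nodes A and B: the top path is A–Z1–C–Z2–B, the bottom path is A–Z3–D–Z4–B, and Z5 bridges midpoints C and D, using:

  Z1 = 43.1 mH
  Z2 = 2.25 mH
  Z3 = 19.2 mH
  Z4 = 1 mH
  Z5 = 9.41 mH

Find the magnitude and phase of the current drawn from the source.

Step 1 — Angular frequency: ω = 2π·f = 2π·897 = 5636 rad/s.
Step 2 — Component impedances:
  Z1: Z = jωL = j·5636·0.0431 = 0 + j242.9 Ω
  Z2: Z = jωL = j·5636·0.00225 = 0 + j12.68 Ω
  Z3: Z = jωL = j·5636·0.0192 = 0 + j108.2 Ω
  Z4: Z = jωL = j·5636·0.001 = 0 + j5.636 Ω
  Z5: Z = jωL = j·5636·0.00941 = 0 + j53.03 Ω
Step 3 — Bridge requires nodal analysis (the Z5 bridge couples midpoints C and D, so the two paths cannot be reduced to a simple series/parallel combination). Setting node B to ground and injecting 1 A at node A, the 3-node admittance system at A, C, D solves to V_A = Z_AB = 0 + j78.76 Ω = 78.76∠90.0° Ω.
Step 4 — Source phasor: V = 6.85∠118.9° V = -3.31 + j5.997 V.
Step 5 — Ohm's law: I = V / Z_total = (-3.31 + j5.997) / (0 + j78.76) = 0.07614 + j0.04203 A.
Step 6 — Convert to polar: |I| = 0.08697 A, ∠I = 28.9°.

I = 0.08697∠28.9° A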